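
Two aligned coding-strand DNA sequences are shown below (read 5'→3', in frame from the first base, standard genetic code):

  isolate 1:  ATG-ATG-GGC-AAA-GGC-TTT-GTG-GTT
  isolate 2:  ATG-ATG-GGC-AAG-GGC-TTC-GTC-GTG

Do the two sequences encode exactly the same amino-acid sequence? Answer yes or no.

yes

Codon 1: ATG Met / ATG Met — identical.
Codon 2: ATG Met / ATG Met — identical.
Codon 3: GGC Gly / GGC Gly — identical.
Codon 4: AAA Lys / AAG Lys — synonymous.
Codon 5: GGC Gly / GGC Gly — identical.
Codon 6: TTT Phe / TTC Phe — synonymous.
Codon 7: GTG Val / GTC Val — synonymous.
Codon 8: GTT Val / GTG Val — synonymous.
Nonsynonymous differences: 0 → same protein.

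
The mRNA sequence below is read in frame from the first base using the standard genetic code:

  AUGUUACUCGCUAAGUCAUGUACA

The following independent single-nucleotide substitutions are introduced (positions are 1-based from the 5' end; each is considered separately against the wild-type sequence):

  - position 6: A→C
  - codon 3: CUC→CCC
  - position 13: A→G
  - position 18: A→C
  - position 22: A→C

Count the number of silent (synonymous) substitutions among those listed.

1

Codon 2: UUA (Leu) → UUC (Phe) — missense.
Codon 3: CUC (Leu) → CCC (Pro) — missense.
Codon 5: AAG (Lys) → GAG (Glu) — missense.
Codon 6: UCA (Ser) → UCC (Ser) — synonymous.
Codon 8: ACA (Thr) → CCA (Pro) — missense.
Synonymous: 1 of 5.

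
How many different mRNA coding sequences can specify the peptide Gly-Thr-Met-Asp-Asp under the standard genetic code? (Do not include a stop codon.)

64

Gly: 4 codons.
Thr: 4 codons.
Met: 1 codon.
Asp: 2 codons.
Asp: 2 codons.
4 × 4 × 1 × 2 × 2 = 64.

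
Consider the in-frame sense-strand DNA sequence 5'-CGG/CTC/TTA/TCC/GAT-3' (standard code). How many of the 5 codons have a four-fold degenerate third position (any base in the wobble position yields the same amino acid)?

3

Codon 1 CGG (Arg): third position 4-fold.
Codon 2 CTC (Leu): third position 4-fold.
Codon 3 TTA (Leu): third position 2-fold.
Codon 4 TCC (Ser): third position 4-fold.
Codon 5 GAT (Asp): third position 2-fold.
Four-fold degenerate third positions: 3.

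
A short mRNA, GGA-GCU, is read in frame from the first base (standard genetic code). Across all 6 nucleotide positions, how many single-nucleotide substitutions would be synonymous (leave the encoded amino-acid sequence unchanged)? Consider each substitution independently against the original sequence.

6

Codon 1 (GGA, Gly): 3 synonymous substitutions.
Codon 2 (GCU, Ala): 3 synonymous substitutions.
Total: 3 + 3 = 6.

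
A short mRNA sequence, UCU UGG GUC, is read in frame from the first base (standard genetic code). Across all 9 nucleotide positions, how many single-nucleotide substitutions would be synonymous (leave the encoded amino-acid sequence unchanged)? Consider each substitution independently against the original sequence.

6

Codon 1 (UCU, Ser): 3 synonymous substitutions.
Codon 2 (UGG, Trp): 0 synonymous substitutions.
Codon 3 (GUC, Val): 3 synonymous substitutions.
Total: 3 + 0 + 3 = 6.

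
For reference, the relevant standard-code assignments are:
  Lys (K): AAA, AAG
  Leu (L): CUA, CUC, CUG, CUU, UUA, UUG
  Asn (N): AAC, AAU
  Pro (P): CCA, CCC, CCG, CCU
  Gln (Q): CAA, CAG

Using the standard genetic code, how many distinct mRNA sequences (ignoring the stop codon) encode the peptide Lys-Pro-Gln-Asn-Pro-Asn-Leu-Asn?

Lys: 2 codons.
Pro: 4 codons.
Gln: 2 codons.
Asn: 2 codons.
Pro: 4 codons.
Asn: 2 codons.
Leu: 6 codons.
Asn: 2 codons.
2 × 4 × 2 × 2 × 4 × 2 × 6 × 2 = 3072.

3072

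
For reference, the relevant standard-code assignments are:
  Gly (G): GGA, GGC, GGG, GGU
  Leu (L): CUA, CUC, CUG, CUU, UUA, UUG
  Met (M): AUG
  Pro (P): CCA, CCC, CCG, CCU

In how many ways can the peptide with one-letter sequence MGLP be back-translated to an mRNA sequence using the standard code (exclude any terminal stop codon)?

96

Met: 1 codon.
Gly: 4 codons.
Leu: 6 codons.
Pro: 4 codons.
1 × 4 × 6 × 4 = 96.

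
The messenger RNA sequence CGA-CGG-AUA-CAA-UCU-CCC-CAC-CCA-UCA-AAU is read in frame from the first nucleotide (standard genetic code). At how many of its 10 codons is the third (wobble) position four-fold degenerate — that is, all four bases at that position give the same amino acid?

6

Codon 1 CGA (Arg): third position 4-fold.
Codon 2 CGG (Arg): third position 4-fold.
Codon 3 AUA (Ile): third position 3-fold.
Codon 4 CAA (Gln): third position 2-fold.
Codon 5 UCU (Ser): third position 4-fold.
Codon 6 CCC (Pro): third position 4-fold.
Codon 7 CAC (His): third position 2-fold.
Codon 8 CCA (Pro): third position 4-fold.
Codon 9 UCA (Ser): third position 4-fold.
Codon 10 AAU (Asn): third position 2-fold.
Four-fold degenerate third positions: 6.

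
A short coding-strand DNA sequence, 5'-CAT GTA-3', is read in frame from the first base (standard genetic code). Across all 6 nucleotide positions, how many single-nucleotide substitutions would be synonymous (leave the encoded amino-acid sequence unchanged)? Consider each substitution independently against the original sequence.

4

Codon 1 (CAT, His): 1 synonymous substitution.
Codon 2 (GTA, Val): 3 synonymous substitutions.
Total: 1 + 3 = 4.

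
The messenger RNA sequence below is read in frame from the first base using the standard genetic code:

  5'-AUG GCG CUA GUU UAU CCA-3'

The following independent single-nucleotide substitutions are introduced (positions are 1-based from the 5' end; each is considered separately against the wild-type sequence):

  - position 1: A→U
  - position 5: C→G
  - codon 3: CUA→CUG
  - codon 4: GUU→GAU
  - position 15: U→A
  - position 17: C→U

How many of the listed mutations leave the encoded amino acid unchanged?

Codon 1: AUG (Met) → UUG (Leu) — missense.
Codon 2: GCG (Ala) → GGG (Gly) — missense.
Codon 3: CUA (Leu) → CUG (Leu) — synonymous.
Codon 4: GUU (Val) → GAU (Asp) — missense.
Codon 5: UAU (Tyr) → UAA (Stop) — nonsense.
Codon 6: CCA (Pro) → CUA (Leu) — missense.
Synonymous: 1 of 6.

1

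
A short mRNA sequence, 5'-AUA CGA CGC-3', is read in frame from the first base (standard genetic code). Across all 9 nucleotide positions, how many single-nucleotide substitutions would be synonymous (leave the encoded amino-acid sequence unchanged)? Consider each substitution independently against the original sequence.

Codon 1 (AUA, Ile): 2 synonymous substitutions.
Codon 2 (CGA, Arg): 4 synonymous substitutions.
Codon 3 (CGC, Arg): 3 synonymous substitutions.
Total: 2 + 4 + 3 = 9.

9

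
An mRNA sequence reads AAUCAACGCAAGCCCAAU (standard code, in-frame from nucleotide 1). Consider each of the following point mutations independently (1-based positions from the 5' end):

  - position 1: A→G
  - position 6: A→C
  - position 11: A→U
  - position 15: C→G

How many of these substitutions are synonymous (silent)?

1

Codon 1: AAU (Asn) → GAU (Asp) — missense.
Codon 2: CAA (Gln) → CAC (His) — missense.
Codon 4: AAG (Lys) → AUG (Met) — missense.
Codon 5: CCC (Pro) → CCG (Pro) — synonymous.
Synonymous: 1 of 4.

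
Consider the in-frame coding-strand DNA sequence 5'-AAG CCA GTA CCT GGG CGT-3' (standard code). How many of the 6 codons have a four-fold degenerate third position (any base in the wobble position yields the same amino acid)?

5

Codon 1 AAG (Lys): third position 2-fold.
Codon 2 CCA (Pro): third position 4-fold.
Codon 3 GTA (Val): third position 4-fold.
Codon 4 CCT (Pro): third position 4-fold.
Codon 5 GGG (Gly): third position 4-fold.
Codon 6 CGT (Arg): third position 4-fold.
Four-fold degenerate third positions: 5.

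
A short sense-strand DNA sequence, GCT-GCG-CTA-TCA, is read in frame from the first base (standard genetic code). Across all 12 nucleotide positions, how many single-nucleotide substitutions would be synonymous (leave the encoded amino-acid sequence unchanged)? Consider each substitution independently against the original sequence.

13

Codon 1 (GCT, Ala): 3 synonymous substitutions.
Codon 2 (GCG, Ala): 3 synonymous substitutions.
Codon 3 (CTA, Leu): 4 synonymous substitutions.
Codon 4 (TCA, Ser): 3 synonymous substitutions.
Total: 3 + 3 + 4 + 3 = 13.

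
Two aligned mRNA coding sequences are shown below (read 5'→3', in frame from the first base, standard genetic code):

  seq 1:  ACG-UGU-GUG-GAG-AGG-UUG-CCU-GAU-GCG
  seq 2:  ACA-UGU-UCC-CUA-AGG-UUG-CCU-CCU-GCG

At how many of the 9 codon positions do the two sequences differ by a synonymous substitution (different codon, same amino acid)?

1

Codon 1: ACG Thr / ACA Thr — synonymous.
Codon 2: UGU Cys / UGU Cys — identical.
Codon 3: GUG Val / UCC Ser — nonsynonymous.
Codon 4: GAG Glu / CUA Leu — nonsynonymous.
Codon 5: AGG Arg / AGG Arg — identical.
Codon 6: UUG Leu / UUG Leu — identical.
Codon 7: CCU Pro / CCU Pro — identical.
Codon 8: GAU Asp / CCU Pro — nonsynonymous.
Codon 9: GCG Ala / GCG Ala — identical.
Synonymous differences: 1.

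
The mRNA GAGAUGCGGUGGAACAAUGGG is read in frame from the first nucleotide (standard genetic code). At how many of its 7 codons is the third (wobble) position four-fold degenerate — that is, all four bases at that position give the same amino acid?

2

Codon 1 GAG (Glu): third position 2-fold.
Codon 2 AUG (Met): third position 1-fold.
Codon 3 CGG (Arg): third position 4-fold.
Codon 4 UGG (Trp): third position 1-fold.
Codon 5 AAC (Asn): third position 2-fold.
Codon 6 AAU (Asn): third position 2-fold.
Codon 7 GGG (Gly): third position 4-fold.
Four-fold degenerate third positions: 2.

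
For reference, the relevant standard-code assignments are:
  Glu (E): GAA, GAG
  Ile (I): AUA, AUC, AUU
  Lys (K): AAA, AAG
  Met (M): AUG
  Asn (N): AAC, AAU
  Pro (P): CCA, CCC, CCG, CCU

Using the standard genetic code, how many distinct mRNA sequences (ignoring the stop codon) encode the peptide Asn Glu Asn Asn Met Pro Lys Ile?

Asn: 2 codons.
Glu: 2 codons.
Asn: 2 codons.
Asn: 2 codons.
Met: 1 codon.
Pro: 4 codons.
Lys: 2 codons.
Ile: 3 codons.
2 × 2 × 2 × 2 × 1 × 4 × 2 × 3 = 384.

384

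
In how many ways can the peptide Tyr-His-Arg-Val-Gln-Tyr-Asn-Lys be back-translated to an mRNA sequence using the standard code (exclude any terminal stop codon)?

Tyr: 2 codons.
His: 2 codons.
Arg: 6 codons.
Val: 4 codons.
Gln: 2 codons.
Tyr: 2 codons.
Asn: 2 codons.
Lys: 2 codons.
2 × 2 × 6 × 4 × 2 × 2 × 2 × 2 = 1536.

1536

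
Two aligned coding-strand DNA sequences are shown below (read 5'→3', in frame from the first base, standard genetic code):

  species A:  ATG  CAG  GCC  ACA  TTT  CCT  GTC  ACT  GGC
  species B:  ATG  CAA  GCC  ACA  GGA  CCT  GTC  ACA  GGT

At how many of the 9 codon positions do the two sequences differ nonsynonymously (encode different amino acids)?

Codon 1: ATG Met / ATG Met — identical.
Codon 2: CAG Gln / CAA Gln — synonymous.
Codon 3: GCC Ala / GCC Ala — identical.
Codon 4: ACA Thr / ACA Thr — identical.
Codon 5: TTT Phe / GGA Gly — nonsynonymous.
Codon 6: CCT Pro / CCT Pro — identical.
Codon 7: GTC Val / GTC Val — identical.
Codon 8: ACT Thr / ACA Thr — synonymous.
Codon 9: GGC Gly / GGT Gly — synonymous.
Nonsynonymous differences: 1.

1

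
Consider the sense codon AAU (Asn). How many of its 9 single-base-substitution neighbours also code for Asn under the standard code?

1

Position 1: none → 0 synonymous.
Position 2: none → 0 synonymous.
Position 3: AAC → 1 synonymous.
Total: 0 + 0 + 1 = 1.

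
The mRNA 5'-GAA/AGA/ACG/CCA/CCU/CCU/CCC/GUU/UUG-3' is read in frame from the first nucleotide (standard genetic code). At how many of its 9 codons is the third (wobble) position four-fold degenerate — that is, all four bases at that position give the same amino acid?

Codon 1 GAA (Glu): third position 2-fold.
Codon 2 AGA (Arg): third position 2-fold.
Codon 3 ACG (Thr): third position 4-fold.
Codon 4 CCA (Pro): third position 4-fold.
Codon 5 CCU (Pro): third position 4-fold.
Codon 6 CCU (Pro): third position 4-fold.
Codon 7 CCC (Pro): third position 4-fold.
Codon 8 GUU (Val): third position 4-fold.
Codon 9 UUG (Leu): third position 2-fold.
Four-fold degenerate third positions: 6.

6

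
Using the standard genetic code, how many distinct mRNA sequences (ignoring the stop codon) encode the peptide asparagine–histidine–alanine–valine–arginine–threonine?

1536

Asn: 2 codons.
His: 2 codons.
Ala: 4 codons.
Val: 4 codons.
Arg: 6 codons.
Thr: 4 codons.
2 × 2 × 4 × 4 × 6 × 4 = 1536.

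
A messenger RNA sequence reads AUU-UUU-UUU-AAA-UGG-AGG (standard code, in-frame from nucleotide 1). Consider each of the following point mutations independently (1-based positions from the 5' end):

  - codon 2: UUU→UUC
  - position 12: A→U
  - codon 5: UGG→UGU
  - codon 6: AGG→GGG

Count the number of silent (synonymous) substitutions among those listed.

Codon 2: UUU (Phe) → UUC (Phe) — synonymous.
Codon 4: AAA (Lys) → AAU (Asn) — missense.
Codon 5: UGG (Trp) → UGU (Cys) — missense.
Codon 6: AGG (Arg) → GGG (Gly) — missense.
Synonymous: 1 of 4.

1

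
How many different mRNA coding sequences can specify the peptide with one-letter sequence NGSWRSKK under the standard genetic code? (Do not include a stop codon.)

6912

Asn: 2 codons.
Gly: 4 codons.
Ser: 6 codons.
Trp: 1 codon.
Arg: 6 codons.
Ser: 6 codons.
Lys: 2 codons.
Lys: 2 codons.
2 × 4 × 6 × 1 × 6 × 6 × 2 × 2 = 6912.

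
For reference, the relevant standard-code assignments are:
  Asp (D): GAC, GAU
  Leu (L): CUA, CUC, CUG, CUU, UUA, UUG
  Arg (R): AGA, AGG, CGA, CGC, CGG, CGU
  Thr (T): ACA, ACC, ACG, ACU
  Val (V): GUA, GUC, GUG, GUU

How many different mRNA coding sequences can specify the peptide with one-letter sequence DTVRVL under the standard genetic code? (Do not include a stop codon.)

4608

Asp: 2 codons.
Thr: 4 codons.
Val: 4 codons.
Arg: 6 codons.
Val: 4 codons.
Leu: 6 codons.
2 × 4 × 4 × 6 × 4 × 6 = 4608.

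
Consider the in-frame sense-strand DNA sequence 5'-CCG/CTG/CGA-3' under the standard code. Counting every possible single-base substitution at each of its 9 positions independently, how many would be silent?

Codon 1 (CCG, Pro): 3 synonymous substitutions.
Codon 2 (CTG, Leu): 4 synonymous substitutions.
Codon 3 (CGA, Arg): 4 synonymous substitutions.
Total: 3 + 4 + 4 = 11.

11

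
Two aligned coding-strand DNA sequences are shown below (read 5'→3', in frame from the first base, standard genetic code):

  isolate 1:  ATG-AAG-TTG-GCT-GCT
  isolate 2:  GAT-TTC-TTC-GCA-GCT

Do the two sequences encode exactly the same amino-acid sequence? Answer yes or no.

no

Codon 1: ATG Met / GAT Asp — nonsynonymous.
Codon 2: AAG Lys / TTC Phe — nonsynonymous.
Codon 3: TTG Leu / TTC Phe — nonsynonymous.
Codon 4: GCT Ala / GCA Ala — synonymous.
Codon 5: GCT Ala / GCT Ala — identical.
Nonsynonymous differences: 3 → different protein.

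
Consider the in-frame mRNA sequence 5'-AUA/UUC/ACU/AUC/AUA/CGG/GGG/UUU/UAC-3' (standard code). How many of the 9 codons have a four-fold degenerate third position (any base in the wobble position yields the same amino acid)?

Codon 1 AUA (Ile): third position 3-fold.
Codon 2 UUC (Phe): third position 2-fold.
Codon 3 ACU (Thr): third position 4-fold.
Codon 4 AUC (Ile): third position 3-fold.
Codon 5 AUA (Ile): third position 3-fold.
Codon 6 CGG (Arg): third position 4-fold.
Codon 7 GGG (Gly): third position 4-fold.
Codon 8 UUU (Phe): third position 2-fold.
Codon 9 UAC (Tyr): third position 2-fold.
Four-fold degenerate third positions: 3.

3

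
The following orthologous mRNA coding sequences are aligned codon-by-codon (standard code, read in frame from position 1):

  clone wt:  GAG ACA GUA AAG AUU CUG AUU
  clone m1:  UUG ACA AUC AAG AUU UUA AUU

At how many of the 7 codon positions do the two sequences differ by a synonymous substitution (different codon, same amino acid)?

1

Codon 1: GAG Glu / UUG Leu — nonsynonymous.
Codon 2: ACA Thr / ACA Thr — identical.
Codon 3: GUA Val / AUC Ile — nonsynonymous.
Codon 4: AAG Lys / AAG Lys — identical.
Codon 5: AUU Ile / AUU Ile — identical.
Codon 6: CUG Leu / UUA Leu — synonymous.
Codon 7: AUU Ile / AUU Ile — identical.
Synonymous differences: 1.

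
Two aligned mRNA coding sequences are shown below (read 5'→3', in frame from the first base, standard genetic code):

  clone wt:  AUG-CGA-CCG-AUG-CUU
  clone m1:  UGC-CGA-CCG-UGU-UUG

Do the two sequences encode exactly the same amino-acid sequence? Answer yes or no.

no

Codon 1: AUG Met / UGC Cys — nonsynonymous.
Codon 2: CGA Arg / CGA Arg — identical.
Codon 3: CCG Pro / CCG Pro — identical.
Codon 4: AUG Met / UGU Cys — nonsynonymous.
Codon 5: CUU Leu / UUG Leu — synonymous.
Nonsynonymous differences: 2 → different protein.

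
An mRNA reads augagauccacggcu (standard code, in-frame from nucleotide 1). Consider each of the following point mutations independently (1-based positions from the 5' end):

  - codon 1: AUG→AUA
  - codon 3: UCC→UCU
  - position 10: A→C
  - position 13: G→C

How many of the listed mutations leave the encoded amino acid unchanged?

Codon 1: AUG (Met) → AUA (Ile) — missense.
Codon 3: UCC (Ser) → UCU (Ser) — synonymous.
Codon 4: ACG (Thr) → CCG (Pro) — missense.
Codon 5: GCU (Ala) → CCU (Pro) — missense.
Synonymous: 1 of 4.

1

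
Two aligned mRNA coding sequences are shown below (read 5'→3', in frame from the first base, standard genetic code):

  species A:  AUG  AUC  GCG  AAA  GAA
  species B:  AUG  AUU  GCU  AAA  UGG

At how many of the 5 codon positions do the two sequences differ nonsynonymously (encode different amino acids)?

Codon 1: AUG Met / AUG Met — identical.
Codon 2: AUC Ile / AUU Ile — synonymous.
Codon 3: GCG Ala / GCU Ala — synonymous.
Codon 4: AAA Lys / AAA Lys — identical.
Codon 5: GAA Glu / UGG Trp — nonsynonymous.
Nonsynonymous differences: 1.

1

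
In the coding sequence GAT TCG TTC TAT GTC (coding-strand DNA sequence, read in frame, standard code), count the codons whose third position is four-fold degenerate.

Codon 1 GAT (Asp): third position 2-fold.
Codon 2 TCG (Ser): third position 4-fold.
Codon 3 TTC (Phe): third position 2-fold.
Codon 4 TAT (Tyr): third position 2-fold.
Codon 5 GTC (Val): third position 4-fold.
Four-fold degenerate third positions: 2.

2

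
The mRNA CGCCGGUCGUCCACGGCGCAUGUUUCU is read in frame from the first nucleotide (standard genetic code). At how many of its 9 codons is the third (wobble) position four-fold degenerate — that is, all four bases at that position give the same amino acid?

8

Codon 1 CGC (Arg): third position 4-fold.
Codon 2 CGG (Arg): third position 4-fold.
Codon 3 UCG (Ser): third position 4-fold.
Codon 4 UCC (Ser): third position 4-fold.
Codon 5 ACG (Thr): third position 4-fold.
Codon 6 GCG (Ala): third position 4-fold.
Codon 7 CAU (His): third position 2-fold.
Codon 8 GUU (Val): third position 4-fold.
Codon 9 UCU (Ser): third position 4-fold.
Four-fold degenerate third positions: 8.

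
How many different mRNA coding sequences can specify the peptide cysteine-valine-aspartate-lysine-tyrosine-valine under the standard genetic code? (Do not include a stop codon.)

Cys: 2 codons.
Val: 4 codons.
Asp: 2 codons.
Lys: 2 codons.
Tyr: 2 codons.
Val: 4 codons.
2 × 4 × 2 × 2 × 2 × 4 = 256.

256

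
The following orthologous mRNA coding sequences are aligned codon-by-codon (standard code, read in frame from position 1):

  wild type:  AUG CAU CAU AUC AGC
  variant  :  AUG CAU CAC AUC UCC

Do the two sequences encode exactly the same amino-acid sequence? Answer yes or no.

Codon 1: AUG Met / AUG Met — identical.
Codon 2: CAU His / CAU His — identical.
Codon 3: CAU His / CAC His — synonymous.
Codon 4: AUC Ile / AUC Ile — identical.
Codon 5: AGC Ser / UCC Ser — synonymous.
Nonsynonymous differences: 0 → same protein.

yes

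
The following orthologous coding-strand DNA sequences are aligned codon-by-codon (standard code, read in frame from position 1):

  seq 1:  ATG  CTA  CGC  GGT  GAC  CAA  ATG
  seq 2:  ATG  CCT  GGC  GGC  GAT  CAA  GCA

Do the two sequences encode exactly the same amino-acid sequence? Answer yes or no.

no

Codon 1: ATG Met / ATG Met — identical.
Codon 2: CTA Leu / CCT Pro — nonsynonymous.
Codon 3: CGC Arg / GGC Gly — nonsynonymous.
Codon 4: GGT Gly / GGC Gly — synonymous.
Codon 5: GAC Asp / GAT Asp — synonymous.
Codon 6: CAA Gln / CAA Gln — identical.
Codon 7: ATG Met / GCA Ala — nonsynonymous.
Nonsynonymous differences: 3 → different protein.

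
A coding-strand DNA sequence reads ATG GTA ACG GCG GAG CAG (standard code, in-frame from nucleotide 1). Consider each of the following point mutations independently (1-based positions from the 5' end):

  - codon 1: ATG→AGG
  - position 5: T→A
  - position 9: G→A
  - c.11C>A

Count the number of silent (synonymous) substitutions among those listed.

1

Codon 1: ATG (Met) → AGG (Arg) — missense.
Codon 2: GTA (Val) → GAA (Glu) — missense.
Codon 3: ACG (Thr) → ACA (Thr) — synonymous.
Codon 4: GCG (Ala) → GAG (Glu) — missense.
Synonymous: 1 of 4.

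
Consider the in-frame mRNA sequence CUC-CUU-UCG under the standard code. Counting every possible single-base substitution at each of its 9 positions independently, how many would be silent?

Codon 1 (CUC, Leu): 3 synonymous substitutions.
Codon 2 (CUU, Leu): 3 synonymous substitutions.
Codon 3 (UCG, Ser): 3 synonymous substitutions.
Total: 3 + 3 + 3 = 9.

9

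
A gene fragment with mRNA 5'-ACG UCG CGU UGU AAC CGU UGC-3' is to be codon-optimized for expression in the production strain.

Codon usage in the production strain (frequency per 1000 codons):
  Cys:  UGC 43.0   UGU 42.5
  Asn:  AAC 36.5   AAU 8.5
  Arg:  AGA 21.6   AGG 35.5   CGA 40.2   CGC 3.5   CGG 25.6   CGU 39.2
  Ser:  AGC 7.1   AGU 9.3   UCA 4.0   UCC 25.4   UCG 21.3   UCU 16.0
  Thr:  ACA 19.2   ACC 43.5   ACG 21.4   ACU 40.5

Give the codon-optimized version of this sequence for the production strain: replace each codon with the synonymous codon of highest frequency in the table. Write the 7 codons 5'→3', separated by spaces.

Codon 1 (Thr): best is ACC at 43.5.
Codon 2 (Ser): best is UCC at 25.4.
Codon 3 (Arg): best is CGA at 40.2.
Codon 4 (Cys): best is UGC at 43.0.
Codon 5 (Asn): best is AAC at 36.5.
Codon 6 (Arg): best is CGA at 40.2.
Codon 7 (Cys): best is UGC at 43.0.

ACC UCC CGA UGC AAC CGA UGC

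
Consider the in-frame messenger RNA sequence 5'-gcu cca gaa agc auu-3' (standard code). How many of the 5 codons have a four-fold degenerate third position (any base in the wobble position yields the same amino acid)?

Codon 1 GCU (Ala): third position 4-fold.
Codon 2 CCA (Pro): third position 4-fold.
Codon 3 GAA (Glu): third position 2-fold.
Codon 4 AGC (Ser): third position 2-fold.
Codon 5 AUU (Ile): third position 3-fold.
Four-fold degenerate third positions: 2.

2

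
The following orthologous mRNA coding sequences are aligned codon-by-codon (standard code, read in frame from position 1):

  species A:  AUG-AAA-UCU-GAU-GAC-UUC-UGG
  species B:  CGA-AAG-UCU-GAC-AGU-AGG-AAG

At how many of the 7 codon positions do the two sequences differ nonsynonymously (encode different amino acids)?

Codon 1: AUG Met / CGA Arg — nonsynonymous.
Codon 2: AAA Lys / AAG Lys — synonymous.
Codon 3: UCU Ser / UCU Ser — identical.
Codon 4: GAU Asp / GAC Asp — synonymous.
Codon 5: GAC Asp / AGU Ser — nonsynonymous.
Codon 6: UUC Phe / AGG Arg — nonsynonymous.
Codon 7: UGG Trp / AAG Lys — nonsynonymous.
Nonsynonymous differences: 4.

4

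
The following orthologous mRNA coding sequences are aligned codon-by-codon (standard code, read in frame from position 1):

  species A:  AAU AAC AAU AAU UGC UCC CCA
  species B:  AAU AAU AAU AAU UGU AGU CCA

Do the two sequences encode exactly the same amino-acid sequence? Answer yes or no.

yes

Codon 1: AAU Asn / AAU Asn — identical.
Codon 2: AAC Asn / AAU Asn — synonymous.
Codon 3: AAU Asn / AAU Asn — identical.
Codon 4: AAU Asn / AAU Asn — identical.
Codon 5: UGC Cys / UGU Cys — synonymous.
Codon 6: UCC Ser / AGU Ser — synonymous.
Codon 7: CCA Pro / CCA Pro — identical.
Nonsynonymous differences: 0 → same protein.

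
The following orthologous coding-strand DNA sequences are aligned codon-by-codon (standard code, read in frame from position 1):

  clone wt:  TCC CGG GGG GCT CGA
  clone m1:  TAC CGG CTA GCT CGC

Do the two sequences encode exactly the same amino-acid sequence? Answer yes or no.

no

Codon 1: TCC Ser / TAC Tyr — nonsynonymous.
Codon 2: CGG Arg / CGG Arg — identical.
Codon 3: GGG Gly / CTA Leu — nonsynonymous.
Codon 4: GCT Ala / GCT Ala — identical.
Codon 5: CGA Arg / CGC Arg — synonymous.
Nonsynonymous differences: 2 → different protein.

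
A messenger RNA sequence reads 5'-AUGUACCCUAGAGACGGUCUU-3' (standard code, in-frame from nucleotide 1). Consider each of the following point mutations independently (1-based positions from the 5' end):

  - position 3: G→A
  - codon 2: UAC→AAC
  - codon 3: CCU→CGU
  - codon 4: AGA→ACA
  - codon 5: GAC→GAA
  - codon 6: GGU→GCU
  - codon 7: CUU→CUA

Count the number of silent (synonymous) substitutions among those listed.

Codon 1: AUG (Met) → AUA (Ile) — missense.
Codon 2: UAC (Tyr) → AAC (Asn) — missense.
Codon 3: CCU (Pro) → CGU (Arg) — missense.
Codon 4: AGA (Arg) → ACA (Thr) — missense.
Codon 5: GAC (Asp) → GAA (Glu) — missense.
Codon 6: GGU (Gly) → GCU (Ala) — missense.
Codon 7: CUU (Leu) → CUA (Leu) — synonymous.
Synonymous: 1 of 7.

1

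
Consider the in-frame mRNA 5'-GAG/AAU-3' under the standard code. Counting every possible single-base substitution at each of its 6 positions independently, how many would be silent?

2

Codon 1 (GAG, Glu): 1 synonymous substitution.
Codon 2 (AAU, Asn): 1 synonymous substitution.
Total: 1 + 1 = 2.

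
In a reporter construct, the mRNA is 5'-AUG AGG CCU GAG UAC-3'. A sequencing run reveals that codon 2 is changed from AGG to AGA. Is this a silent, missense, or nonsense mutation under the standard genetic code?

silent

Position 6 falls in codon 2: AGG → Arg.
After the substitution the codon is AGA → Arg.
Both encode Arg, so the change is synonymous.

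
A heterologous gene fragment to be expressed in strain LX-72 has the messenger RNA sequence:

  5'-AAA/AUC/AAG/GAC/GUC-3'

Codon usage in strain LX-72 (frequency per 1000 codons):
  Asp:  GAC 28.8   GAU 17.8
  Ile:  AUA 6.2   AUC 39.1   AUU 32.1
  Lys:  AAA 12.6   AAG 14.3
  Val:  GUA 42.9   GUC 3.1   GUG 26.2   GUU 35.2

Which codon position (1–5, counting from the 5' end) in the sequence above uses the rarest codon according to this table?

5

Codon 1 AAA (Lys): 12.6 per 1000.
Codon 2 AUC (Ile): 39.1 per 1000.
Codon 3 AAG (Lys): 14.3 per 1000.
Codon 4 GAC (Asp): 28.8 per 1000.
Codon 5 GUC (Val): 3.1 per 1000.
Lowest frequency is 3.1 at codon 5.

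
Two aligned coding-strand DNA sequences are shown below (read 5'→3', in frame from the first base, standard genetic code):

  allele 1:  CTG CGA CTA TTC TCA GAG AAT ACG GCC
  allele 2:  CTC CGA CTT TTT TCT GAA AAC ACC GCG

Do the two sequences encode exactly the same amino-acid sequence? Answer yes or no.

Codon 1: CTG Leu / CTC Leu — synonymous.
Codon 2: CGA Arg / CGA Arg — identical.
Codon 3: CTA Leu / CTT Leu — synonymous.
Codon 4: TTC Phe / TTT Phe — synonymous.
Codon 5: TCA Ser / TCT Ser — synonymous.
Codon 6: GAG Glu / GAA Glu — synonymous.
Codon 7: AAT Asn / AAC Asn — synonymous.
Codon 8: ACG Thr / ACC Thr — synonymous.
Codon 9: GCC Ala / GCG Ala — synonymous.
Nonsynonymous differences: 0 → same protein.

yes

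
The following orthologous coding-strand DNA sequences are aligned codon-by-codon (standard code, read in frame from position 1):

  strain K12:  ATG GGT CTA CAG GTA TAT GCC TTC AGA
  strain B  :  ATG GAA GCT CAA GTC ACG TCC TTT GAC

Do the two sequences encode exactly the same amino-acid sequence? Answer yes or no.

Codon 1: ATG Met / ATG Met — identical.
Codon 2: GGT Gly / GAA Glu — nonsynonymous.
Codon 3: CTA Leu / GCT Ala — nonsynonymous.
Codon 4: CAG Gln / CAA Gln — synonymous.
Codon 5: GTA Val / GTC Val — synonymous.
Codon 6: TAT Tyr / ACG Thr — nonsynonymous.
Codon 7: GCC Ala / TCC Ser — nonsynonymous.
Codon 8: TTC Phe / TTT Phe — synonymous.
Codon 9: AGA Arg / GAC Asp — nonsynonymous.
Nonsynonymous differences: 5 → different protein.

no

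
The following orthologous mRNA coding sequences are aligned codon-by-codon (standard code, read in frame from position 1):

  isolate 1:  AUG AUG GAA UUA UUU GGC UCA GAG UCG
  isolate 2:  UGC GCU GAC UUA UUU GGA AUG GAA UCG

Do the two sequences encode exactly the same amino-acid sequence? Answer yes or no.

no

Codon 1: AUG Met / UGC Cys — nonsynonymous.
Codon 2: AUG Met / GCU Ala — nonsynonymous.
Codon 3: GAA Glu / GAC Asp — nonsynonymous.
Codon 4: UUA Leu / UUA Leu — identical.
Codon 5: UUU Phe / UUU Phe — identical.
Codon 6: GGC Gly / GGA Gly — synonymous.
Codon 7: UCA Ser / AUG Met — nonsynonymous.
Codon 8: GAG Glu / GAA Glu — synonymous.
Codon 9: UCG Ser / UCG Ser — identical.
Nonsynonymous differences: 4 → different protein.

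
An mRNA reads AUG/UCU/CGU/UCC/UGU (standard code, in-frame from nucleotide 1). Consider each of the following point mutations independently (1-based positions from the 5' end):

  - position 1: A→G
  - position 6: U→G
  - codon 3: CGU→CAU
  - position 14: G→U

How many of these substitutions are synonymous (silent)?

Codon 1: AUG (Met) → GUG (Val) — missense.
Codon 2: UCU (Ser) → UCG (Ser) — synonymous.
Codon 3: CGU (Arg) → CAU (His) — missense.
Codon 5: UGU (Cys) → UUU (Phe) — missense.
Synonymous: 1 of 4.

1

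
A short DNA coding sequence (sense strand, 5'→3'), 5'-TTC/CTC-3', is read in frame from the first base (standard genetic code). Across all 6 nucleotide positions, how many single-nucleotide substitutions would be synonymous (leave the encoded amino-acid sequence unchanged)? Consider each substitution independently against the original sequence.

4

Codon 1 (TTC, Phe): 1 synonymous substitution.
Codon 2 (CTC, Leu): 3 synonymous substitutions.
Total: 1 + 3 = 4.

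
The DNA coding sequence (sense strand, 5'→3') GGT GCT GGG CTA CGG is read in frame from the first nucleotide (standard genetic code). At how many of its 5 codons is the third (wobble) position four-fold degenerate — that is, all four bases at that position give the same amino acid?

Codon 1 GGT (Gly): third position 4-fold.
Codon 2 GCT (Ala): third position 4-fold.
Codon 3 GGG (Gly): third position 4-fold.
Codon 4 CTA (Leu): third position 4-fold.
Codon 5 CGG (Arg): third position 4-fold.
Four-fold degenerate third positions: 5.

5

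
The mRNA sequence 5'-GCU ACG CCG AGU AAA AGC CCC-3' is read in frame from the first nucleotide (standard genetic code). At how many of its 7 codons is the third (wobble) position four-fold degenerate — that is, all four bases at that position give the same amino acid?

Codon 1 GCU (Ala): third position 4-fold.
Codon 2 ACG (Thr): third position 4-fold.
Codon 3 CCG (Pro): third position 4-fold.
Codon 4 AGU (Ser): third position 2-fold.
Codon 5 AAA (Lys): third position 2-fold.
Codon 6 AGC (Ser): third position 2-fold.
Codon 7 CCC (Pro): third position 4-fold.
Four-fold degenerate third positions: 4.

4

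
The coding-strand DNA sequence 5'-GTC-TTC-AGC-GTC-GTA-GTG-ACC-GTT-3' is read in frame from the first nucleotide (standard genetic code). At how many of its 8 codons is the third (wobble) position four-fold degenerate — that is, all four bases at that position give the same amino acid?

Codon 1 GTC (Val): third position 4-fold.
Codon 2 TTC (Phe): third position 2-fold.
Codon 3 AGC (Ser): third position 2-fold.
Codon 4 GTC (Val): third position 4-fold.
Codon 5 GTA (Val): third position 4-fold.
Codon 6 GTG (Val): third position 4-fold.
Codon 7 ACC (Thr): third position 4-fold.
Codon 8 GTT (Val): third position 4-fold.
Four-fold degenerate third positions: 6.

6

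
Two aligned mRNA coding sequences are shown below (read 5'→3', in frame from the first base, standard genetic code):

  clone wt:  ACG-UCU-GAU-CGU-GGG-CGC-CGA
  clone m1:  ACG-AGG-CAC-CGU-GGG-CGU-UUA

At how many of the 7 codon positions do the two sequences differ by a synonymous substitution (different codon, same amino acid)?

1

Codon 1: ACG Thr / ACG Thr — identical.
Codon 2: UCU Ser / AGG Arg — nonsynonymous.
Codon 3: GAU Asp / CAC His — nonsynonymous.
Codon 4: CGU Arg / CGU Arg — identical.
Codon 5: GGG Gly / GGG Gly — identical.
Codon 6: CGC Arg / CGU Arg — synonymous.
Codon 7: CGA Arg / UUA Leu — nonsynonymous.
Synonymous differences: 1.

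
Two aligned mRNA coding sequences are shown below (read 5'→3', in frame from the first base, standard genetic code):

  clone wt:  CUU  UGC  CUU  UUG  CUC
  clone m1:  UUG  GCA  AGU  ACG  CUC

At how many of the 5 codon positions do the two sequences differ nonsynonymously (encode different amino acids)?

Codon 1: CUU Leu / UUG Leu — synonymous.
Codon 2: UGC Cys / GCA Ala — nonsynonymous.
Codon 3: CUU Leu / AGU Ser — nonsynonymous.
Codon 4: UUG Leu / ACG Thr — nonsynonymous.
Codon 5: CUC Leu / CUC Leu — identical.
Nonsynonymous differences: 3.

3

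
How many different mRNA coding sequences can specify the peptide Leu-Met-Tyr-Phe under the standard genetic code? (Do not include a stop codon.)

24

Leu: 6 codons.
Met: 1 codon.
Tyr: 2 codons.
Phe: 2 codons.
6 × 1 × 2 × 2 = 24.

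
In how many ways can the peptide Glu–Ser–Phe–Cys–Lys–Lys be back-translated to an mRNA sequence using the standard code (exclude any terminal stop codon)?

192

Glu: 2 codons.
Ser: 6 codons.
Phe: 2 codons.
Cys: 2 codons.
Lys: 2 codons.
Lys: 2 codons.
2 × 6 × 2 × 2 × 2 × 2 = 192.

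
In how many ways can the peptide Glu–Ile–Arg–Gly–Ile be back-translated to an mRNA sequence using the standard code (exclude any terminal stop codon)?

Glu: 2 codons.
Ile: 3 codons.
Arg: 6 codons.
Gly: 4 codons.
Ile: 3 codons.
2 × 3 × 6 × 4 × 3 = 432.

432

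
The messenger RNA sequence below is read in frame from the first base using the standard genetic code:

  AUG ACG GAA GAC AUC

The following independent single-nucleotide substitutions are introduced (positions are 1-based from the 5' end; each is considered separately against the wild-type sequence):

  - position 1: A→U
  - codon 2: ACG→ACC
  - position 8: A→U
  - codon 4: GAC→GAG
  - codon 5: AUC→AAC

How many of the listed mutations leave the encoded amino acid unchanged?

Codon 1: AUG (Met) → UUG (Leu) — missense.
Codon 2: ACG (Thr) → ACC (Thr) — synonymous.
Codon 3: GAA (Glu) → GUA (Val) — missense.
Codon 4: GAC (Asp) → GAG (Glu) — missense.
Codon 5: AUC (Ile) → AAC (Asn) — missense.
Synonymous: 1 of 5.

1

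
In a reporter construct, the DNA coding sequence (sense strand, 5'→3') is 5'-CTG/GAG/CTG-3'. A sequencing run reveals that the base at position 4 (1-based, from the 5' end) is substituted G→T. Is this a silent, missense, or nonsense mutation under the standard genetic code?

Position 4 falls in codon 2: GAG → Glu.
After the substitution the codon is TAG → Stop.
The new codon is a stop codon, so this is a nonsense mutation.

nonsense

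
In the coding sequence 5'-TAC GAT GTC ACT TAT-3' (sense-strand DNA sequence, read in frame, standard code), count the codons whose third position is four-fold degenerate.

2

Codon 1 TAC (Tyr): third position 2-fold.
Codon 2 GAT (Asp): third position 2-fold.
Codon 3 GTC (Val): third position 4-fold.
Codon 4 ACT (Thr): third position 4-fold.
Codon 5 TAT (Tyr): third position 2-fold.
Four-fold degenerate third positions: 2.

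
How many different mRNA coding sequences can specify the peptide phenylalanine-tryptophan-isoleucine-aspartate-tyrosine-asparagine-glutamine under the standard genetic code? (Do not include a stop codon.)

Phe: 2 codons.
Trp: 1 codon.
Ile: 3 codons.
Asp: 2 codons.
Tyr: 2 codons.
Asn: 2 codons.
Gln: 2 codons.
2 × 1 × 3 × 2 × 2 × 2 × 2 = 96.

96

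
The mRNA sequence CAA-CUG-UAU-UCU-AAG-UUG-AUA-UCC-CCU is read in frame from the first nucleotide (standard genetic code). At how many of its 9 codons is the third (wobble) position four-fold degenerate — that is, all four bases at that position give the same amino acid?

4

Codon 1 CAA (Gln): third position 2-fold.
Codon 2 CUG (Leu): third position 4-fold.
Codon 3 UAU (Tyr): third position 2-fold.
Codon 4 UCU (Ser): third position 4-fold.
Codon 5 AAG (Lys): third position 2-fold.
Codon 6 UUG (Leu): third position 2-fold.
Codon 7 AUA (Ile): third position 3-fold.
Codon 8 UCC (Ser): third position 4-fold.
Codon 9 CCU (Pro): third position 4-fold.
Four-fold degenerate third positions: 4.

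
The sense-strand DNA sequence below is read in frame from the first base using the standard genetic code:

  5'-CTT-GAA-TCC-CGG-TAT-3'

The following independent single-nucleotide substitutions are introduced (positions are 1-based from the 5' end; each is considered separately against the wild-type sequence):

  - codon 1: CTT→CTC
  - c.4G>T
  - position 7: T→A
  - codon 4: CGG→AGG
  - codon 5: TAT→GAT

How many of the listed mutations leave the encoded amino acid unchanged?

Codon 1: CTT (Leu) → CTC (Leu) — synonymous.
Codon 2: GAA (Glu) → TAA (Stop) — nonsense.
Codon 3: TCC (Ser) → ACC (Thr) — missense.
Codon 4: CGG (Arg) → AGG (Arg) — synonymous.
Codon 5: TAT (Tyr) → GAT (Asp) — missense.
Synonymous: 2 of 5.

2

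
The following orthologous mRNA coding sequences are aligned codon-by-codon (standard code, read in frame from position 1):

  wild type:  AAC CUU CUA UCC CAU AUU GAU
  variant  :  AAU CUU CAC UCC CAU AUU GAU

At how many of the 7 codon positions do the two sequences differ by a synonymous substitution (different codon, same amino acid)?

1

Codon 1: AAC Asn / AAU Asn — synonymous.
Codon 2: CUU Leu / CUU Leu — identical.
Codon 3: CUA Leu / CAC His — nonsynonymous.
Codon 4: UCC Ser / UCC Ser — identical.
Codon 5: CAU His / CAU His — identical.
Codon 6: AUU Ile / AUU Ile — identical.
Codon 7: GAU Asp / GAU Asp — identical.
Synonymous differences: 1.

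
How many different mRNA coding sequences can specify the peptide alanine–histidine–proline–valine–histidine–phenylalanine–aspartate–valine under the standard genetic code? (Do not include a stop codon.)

Ala: 4 codons.
His: 2 codons.
Pro: 4 codons.
Val: 4 codons.
His: 2 codons.
Phe: 2 codons.
Asp: 2 codons.
Val: 4 codons.
4 × 2 × 4 × 4 × 2 × 2 × 2 × 4 = 4096.

4096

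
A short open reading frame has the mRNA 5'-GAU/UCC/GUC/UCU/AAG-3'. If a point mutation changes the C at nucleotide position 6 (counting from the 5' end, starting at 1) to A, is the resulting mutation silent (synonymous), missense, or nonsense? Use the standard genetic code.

silent

Position 6 falls in codon 2: UCC → Ser.
After the substitution the codon is UCA → Ser.
Both encode Ser, so the change is synonymous.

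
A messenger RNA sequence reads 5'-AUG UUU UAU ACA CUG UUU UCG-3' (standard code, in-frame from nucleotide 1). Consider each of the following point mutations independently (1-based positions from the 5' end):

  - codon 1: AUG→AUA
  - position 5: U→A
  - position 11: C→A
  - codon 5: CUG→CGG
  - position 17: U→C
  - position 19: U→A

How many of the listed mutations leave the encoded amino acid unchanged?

0

Codon 1: AUG (Met) → AUA (Ile) — missense.
Codon 2: UUU (Phe) → UAU (Tyr) — missense.
Codon 4: ACA (Thr) → AAA (Lys) — missense.
Codon 5: CUG (Leu) → CGG (Arg) — missense.
Codon 6: UUU (Phe) → UCU (Ser) — missense.
Codon 7: UCG (Ser) → ACG (Thr) — missense.
Synonymous: 0 of 6.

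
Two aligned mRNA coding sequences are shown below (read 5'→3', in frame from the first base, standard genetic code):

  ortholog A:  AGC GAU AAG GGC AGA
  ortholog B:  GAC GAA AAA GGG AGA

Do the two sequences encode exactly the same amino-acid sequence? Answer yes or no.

no

Codon 1: AGC Ser / GAC Asp — nonsynonymous.
Codon 2: GAU Asp / GAA Glu — nonsynonymous.
Codon 3: AAG Lys / AAA Lys — synonymous.
Codon 4: GGC Gly / GGG Gly — synonymous.
Codon 5: AGA Arg / AGA Arg — identical.
Nonsynonymous differences: 2 → different protein.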